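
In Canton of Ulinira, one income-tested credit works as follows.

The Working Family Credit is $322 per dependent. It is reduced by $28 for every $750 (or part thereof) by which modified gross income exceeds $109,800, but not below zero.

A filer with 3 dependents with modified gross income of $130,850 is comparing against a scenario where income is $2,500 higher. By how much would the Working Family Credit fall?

At $130,850 — base = 3 × $322 = $966. income exceeds $109,800 by $21,050, which is 29 full-or-partial $750 increments; reduction = 29 × $28 = $812, leaving $154.
At $133,350 — base = 3 × $322 = $966. income exceeds $109,800 by $23,550, which is 32 full-or-partial $750 increments; reduction = 32 × $28 = $896, leaving $70.
Lost: $154 − $70 = $84.

$84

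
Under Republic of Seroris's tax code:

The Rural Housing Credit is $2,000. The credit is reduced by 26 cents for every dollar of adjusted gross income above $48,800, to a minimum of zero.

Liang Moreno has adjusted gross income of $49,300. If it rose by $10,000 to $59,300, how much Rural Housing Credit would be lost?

At $49,300 — 26% of the $500 excess over $48,800 is $130; credit = $2,000 − $130 = $1,870.
At $59,300 — 26% of the $10,500 excess over $48,800 is $2,730 ≥ base, so the credit is $0.
Lost: $1,870 − $0 = $1,870.

$1,870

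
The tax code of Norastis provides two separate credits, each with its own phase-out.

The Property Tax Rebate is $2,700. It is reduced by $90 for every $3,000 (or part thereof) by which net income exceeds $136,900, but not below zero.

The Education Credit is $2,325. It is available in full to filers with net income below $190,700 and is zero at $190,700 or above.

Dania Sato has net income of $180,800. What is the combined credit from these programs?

Property Tax Rebate: income exceeds $136,900 by $43,900, which is 15 full-or-partial $3,000 increments; reduction = 15 × $90 = $1,350, leaving $1,350.
Education Credit: $180,800 is below the $190,700 cutoff, so the full $2,325 applies.
Total: $1,350 + $2,325 = $3,675.

$3,675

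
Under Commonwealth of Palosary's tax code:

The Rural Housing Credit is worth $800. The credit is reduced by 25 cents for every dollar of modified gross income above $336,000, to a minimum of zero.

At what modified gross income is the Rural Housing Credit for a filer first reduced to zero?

$339,200

The credit falls by 25% of each dollar above $336,000, so it reaches zero when the excess is $800 / 25% = $3,200: income = $336,000 + $3,200 = $339,200.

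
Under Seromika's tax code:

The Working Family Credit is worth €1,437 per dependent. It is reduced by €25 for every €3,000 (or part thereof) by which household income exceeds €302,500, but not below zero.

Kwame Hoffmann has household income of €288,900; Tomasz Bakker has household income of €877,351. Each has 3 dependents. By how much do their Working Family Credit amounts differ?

Kwame (€288,900): Working Family Credit: base = 3 × €1,437 = €4,311. €288,900 is at or below the €302,500 threshold, so the full €4,311 applies.
Tomasz (€877,351): Working Family Credit: base = 3 × €1,437 = €4,311. income exceeds €302,500 by €574,851 → 192 increments × €25 = €4,800 ≥ base, so the credit is €0.
Difference: |€4,311 − €0| = €4,311.

€4,311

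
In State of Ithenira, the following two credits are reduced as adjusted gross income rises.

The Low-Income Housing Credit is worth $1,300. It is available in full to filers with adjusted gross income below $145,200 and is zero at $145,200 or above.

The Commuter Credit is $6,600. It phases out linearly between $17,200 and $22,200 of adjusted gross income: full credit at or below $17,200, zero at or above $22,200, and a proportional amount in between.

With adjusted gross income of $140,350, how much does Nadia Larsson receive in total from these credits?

$1,300

Low-Income Housing Credit: $140,350 is below the $145,200 cutoff, so the full $1,300 applies.
Commuter Credit: $140,350 is at or above $22,200, so the credit is $0.
Total: $1,300 + $0 = $1,300.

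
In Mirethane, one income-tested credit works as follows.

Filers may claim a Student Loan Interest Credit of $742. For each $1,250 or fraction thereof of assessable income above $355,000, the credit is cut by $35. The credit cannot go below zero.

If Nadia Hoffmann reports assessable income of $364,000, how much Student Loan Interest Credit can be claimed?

$462

Student Loan Interest Credit: income exceeds $355,000 by $9,000, which is 8 full-or-partial $1,250 increments; reduction = 8 × $35 = $280, leaving $462.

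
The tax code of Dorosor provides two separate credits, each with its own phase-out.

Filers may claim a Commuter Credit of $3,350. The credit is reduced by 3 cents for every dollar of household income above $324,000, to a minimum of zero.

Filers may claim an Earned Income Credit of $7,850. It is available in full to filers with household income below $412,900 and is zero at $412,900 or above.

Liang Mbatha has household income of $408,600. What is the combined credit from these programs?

$8,662

Commuter Credit: 3% of the $84,600 excess over $324,000 is $2,538; credit = $3,350 − $2,538 = $812.
Earned Income Credit: $408,600 is below the $412,900 cutoff, so the full $7,850 applies.
Total: $812 + $7,850 = $8,662.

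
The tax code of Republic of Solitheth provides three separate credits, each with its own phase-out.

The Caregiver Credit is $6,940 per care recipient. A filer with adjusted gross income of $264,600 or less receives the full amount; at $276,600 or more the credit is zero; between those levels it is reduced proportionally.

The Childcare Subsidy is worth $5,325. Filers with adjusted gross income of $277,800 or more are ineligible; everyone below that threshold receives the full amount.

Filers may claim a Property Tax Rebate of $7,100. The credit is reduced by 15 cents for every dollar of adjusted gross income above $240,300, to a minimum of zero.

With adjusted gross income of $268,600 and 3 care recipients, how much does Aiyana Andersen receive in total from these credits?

$22,060

Caregiver Credit: base = 3 × $6,940 = $20,820. $268,600 is $4,000 into a $12,000 phase-out range, leaving 8,000/12,000 of the credit: $20,820 × 8,000/12,000 = $13,880.
Childcare Subsidy: $268,600 is below the $277,800 cutoff, so the full $5,325 applies.
Property Tax Rebate: 15% of the $28,300 excess over $240,300 is $4,245; credit = $7,100 − $4,245 = $2,855.
Total: $13,880 + $5,325 + $2,855 = $22,060.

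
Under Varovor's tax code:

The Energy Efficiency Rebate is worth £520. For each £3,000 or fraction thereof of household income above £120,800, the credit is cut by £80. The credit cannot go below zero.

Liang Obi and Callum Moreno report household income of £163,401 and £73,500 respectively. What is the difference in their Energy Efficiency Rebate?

Liang (£163,401): Energy Efficiency Rebate: income exceeds £120,800 by £42,601 → 15 increments × £80 = £1,200 ≥ base, so the credit is £0.
Callum (£73,500): Energy Efficiency Rebate: £73,500 is at or below the £120,800 threshold, so the full £520 applies.
Difference: |£0 − £520| = £520.

£520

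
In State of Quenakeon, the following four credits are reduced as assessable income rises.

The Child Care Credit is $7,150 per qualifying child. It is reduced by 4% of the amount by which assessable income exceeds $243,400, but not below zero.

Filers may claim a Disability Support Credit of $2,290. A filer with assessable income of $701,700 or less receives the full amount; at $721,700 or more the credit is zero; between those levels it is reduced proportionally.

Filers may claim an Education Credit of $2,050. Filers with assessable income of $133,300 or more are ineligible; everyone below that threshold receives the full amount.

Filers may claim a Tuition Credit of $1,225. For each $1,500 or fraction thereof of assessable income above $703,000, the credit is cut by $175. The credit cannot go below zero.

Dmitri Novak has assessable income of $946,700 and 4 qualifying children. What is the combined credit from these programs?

Child Care Credit: base = 4 × $7,150 = $28,600. 4% of the $703,300 excess over $243,400 is $28,132; credit = $28,600 − $28,132 = $468.
Disability Support Credit: $946,700 is at or above $721,700, so the credit is $0.
Education Credit: $946,700 meets or exceeds the $133,300 cutoff, so the credit is $0.
Tuition Credit: income exceeds $703,000 by $243,700 → 163 increments × $175 = $28,525 ≥ base, so the credit is $0.
Total: $468 + $0 + $0 + $0 = $468.

$468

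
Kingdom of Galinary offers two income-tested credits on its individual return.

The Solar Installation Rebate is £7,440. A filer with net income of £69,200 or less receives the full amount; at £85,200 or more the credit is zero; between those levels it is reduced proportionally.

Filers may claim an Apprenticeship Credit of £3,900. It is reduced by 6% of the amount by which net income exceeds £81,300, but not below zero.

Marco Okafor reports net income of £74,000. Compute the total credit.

Solar Installation Rebate: £74,000 is £4,800 into a £16,000 phase-out range, leaving 11,200/16,000 of the credit: £7,440 × 11,200/16,000 = £5,208.
Apprenticeship Credit: £74,000 is at or below the £81,300 threshold, so the full £3,900 applies.
Total: £5,208 + £3,900 = £9,108.

£9,108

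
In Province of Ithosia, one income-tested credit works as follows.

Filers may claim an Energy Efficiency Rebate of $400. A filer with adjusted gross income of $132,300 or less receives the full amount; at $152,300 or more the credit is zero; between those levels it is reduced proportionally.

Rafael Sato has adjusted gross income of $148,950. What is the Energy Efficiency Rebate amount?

$67

Energy Efficiency Rebate: $148,950 is $16,650 into a $20,000 phase-out range, leaving 3,350/20,000 of the credit: $400 × 3,350/20,000 = $67.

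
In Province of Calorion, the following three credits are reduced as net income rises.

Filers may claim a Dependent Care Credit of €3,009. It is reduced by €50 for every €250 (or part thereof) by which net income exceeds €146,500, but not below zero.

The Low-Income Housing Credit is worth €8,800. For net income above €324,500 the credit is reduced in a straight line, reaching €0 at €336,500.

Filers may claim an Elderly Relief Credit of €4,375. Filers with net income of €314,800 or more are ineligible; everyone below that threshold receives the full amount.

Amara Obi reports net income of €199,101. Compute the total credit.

€13,175

Dependent Care Credit: income exceeds €146,500 by €52,601 → 211 increments × €50 = €10,550 ≥ base, so the credit is €0.
Low-Income Housing Credit: €199,101 is at or below the €324,500 threshold, so the full €8,800 applies.
Elderly Relief Credit: €199,101 is below the €314,800 cutoff, so the full €4,375 applies.
Total: €0 + €8,800 + €4,375 = €13,175.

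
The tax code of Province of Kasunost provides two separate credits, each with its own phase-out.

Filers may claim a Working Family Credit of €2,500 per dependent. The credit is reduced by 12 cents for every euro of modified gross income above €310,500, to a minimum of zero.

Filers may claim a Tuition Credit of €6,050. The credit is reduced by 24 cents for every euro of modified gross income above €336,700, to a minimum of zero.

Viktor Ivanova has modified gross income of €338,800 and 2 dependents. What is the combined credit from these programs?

€7,150

Working Family Credit: base = 2 × €2,500 = €5,000. 12% of the €28,300 excess over €310,500 is €3,396; credit = €5,000 − €3,396 = €1,604.
Tuition Credit: 24% of the €2,100 excess over €336,700 is €504; credit = €6,050 − €504 = €5,546.
Total: €1,604 + €5,546 = €7,150.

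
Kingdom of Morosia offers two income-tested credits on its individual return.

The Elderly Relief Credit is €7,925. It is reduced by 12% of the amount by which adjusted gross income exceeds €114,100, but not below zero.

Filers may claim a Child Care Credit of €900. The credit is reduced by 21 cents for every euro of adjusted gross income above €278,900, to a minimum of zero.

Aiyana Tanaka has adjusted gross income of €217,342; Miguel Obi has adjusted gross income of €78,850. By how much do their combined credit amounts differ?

€7,925

Aiyana (€217,342): Elderly Relief Credit: 12% of the €103,242 excess over €114,100 is €12,389.04 ≥ base, so the credit is €0. Child Care Credit: €217,342 is at or below the €278,900 threshold, so the full €900 applies. total €0 + €900 = €900
Miguel (€78,850): Elderly Relief Credit: €78,850 is at or below the €114,100 threshold, so the full €7,925 applies. Child Care Credit: €78,850 is at or below the €278,900 threshold, so the full €900 applies. total €7,925 + €900 = €8,825
Difference: |€900 − €8,825| = €7,925.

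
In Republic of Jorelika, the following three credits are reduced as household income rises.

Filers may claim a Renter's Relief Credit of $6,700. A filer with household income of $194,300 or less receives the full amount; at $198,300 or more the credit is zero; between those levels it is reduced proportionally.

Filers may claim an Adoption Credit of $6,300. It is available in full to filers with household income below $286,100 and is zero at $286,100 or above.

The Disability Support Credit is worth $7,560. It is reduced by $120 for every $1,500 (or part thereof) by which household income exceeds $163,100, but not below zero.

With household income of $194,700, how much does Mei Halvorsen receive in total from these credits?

$17,250

Renter's Relief Credit: $194,700 is $400 into a $4,000 phase-out range, leaving 3,600/4,000 of the credit: $6,700 × 3,600/4,000 = $6,030.
Adoption Credit: $194,700 is below the $286,100 cutoff, so the full $6,300 applies.
Disability Support Credit: income exceeds $163,100 by $31,600, which is 22 full-or-partial $1,500 increments; reduction = 22 × $120 = $2,640, leaving $4,920.
Total: $6,030 + $6,300 + $4,920 = $17,250.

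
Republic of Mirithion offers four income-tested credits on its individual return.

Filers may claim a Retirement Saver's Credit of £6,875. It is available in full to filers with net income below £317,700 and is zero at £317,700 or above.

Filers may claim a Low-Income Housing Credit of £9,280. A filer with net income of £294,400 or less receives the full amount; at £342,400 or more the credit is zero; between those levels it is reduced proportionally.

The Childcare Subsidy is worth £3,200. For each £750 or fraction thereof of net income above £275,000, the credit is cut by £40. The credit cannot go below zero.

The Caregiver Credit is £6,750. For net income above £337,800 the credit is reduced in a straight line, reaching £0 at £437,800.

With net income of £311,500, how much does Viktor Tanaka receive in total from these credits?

Retirement Saver's Credit: £311,500 is below the £317,700 cutoff, so the full £6,875 applies.
Low-Income Housing Credit: £311,500 is £17,100 into a £48,000 phase-out range, leaving 30,900/48,000 of the credit: £9,280 × 30,900/48,000 = £5,974.
Childcare Subsidy: income exceeds £275,000 by £36,500, which is 49 full-or-partial £750 increments; reduction = 49 × £40 = £1,960, leaving £1,240.
Caregiver Credit: £311,500 is at or below the £337,800 threshold, so the full £6,750 applies.
Total: £6,875 + £5,974 + £1,240 + £6,750 = £20,839.

£20,839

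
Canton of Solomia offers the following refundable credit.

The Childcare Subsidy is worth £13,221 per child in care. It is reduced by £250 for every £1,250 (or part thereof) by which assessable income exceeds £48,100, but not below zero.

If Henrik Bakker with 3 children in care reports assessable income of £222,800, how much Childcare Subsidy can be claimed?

Childcare Subsidy: base = 3 × £13,221 = £39,663. income exceeds £48,100 by £174,700, which is 140 full-or-partial £1,250 increments; reduction = 140 × £250 = £35,000, leaving £4,663.

£4,663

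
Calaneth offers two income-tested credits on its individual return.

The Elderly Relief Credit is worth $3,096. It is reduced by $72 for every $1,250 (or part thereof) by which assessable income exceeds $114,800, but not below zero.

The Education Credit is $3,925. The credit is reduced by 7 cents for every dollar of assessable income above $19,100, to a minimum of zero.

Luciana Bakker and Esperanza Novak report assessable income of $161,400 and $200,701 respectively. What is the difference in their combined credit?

Luciana ($161,400): Elderly Relief Credit: income exceeds $114,800 by $46,600, which is 38 full-or-partial $1,250 increments; reduction = 38 × $72 = $2,736, leaving $360. Education Credit: 7% of the $142,300 excess over $19,100 is $9,961 ≥ base, so the credit is $0. total $360 + $0 = $360
Esperanza ($200,701): Elderly Relief Credit: income exceeds $114,800 by $85,901 → 69 increments × $72 = $4,968 ≥ base, so the credit is $0. Education Credit: 7% of the $181,601 excess over $19,100 is $12,712.07 ≥ base, so the credit is $0. total $0 + $0 = $0
Difference: |$360 − $0| = $360.

$360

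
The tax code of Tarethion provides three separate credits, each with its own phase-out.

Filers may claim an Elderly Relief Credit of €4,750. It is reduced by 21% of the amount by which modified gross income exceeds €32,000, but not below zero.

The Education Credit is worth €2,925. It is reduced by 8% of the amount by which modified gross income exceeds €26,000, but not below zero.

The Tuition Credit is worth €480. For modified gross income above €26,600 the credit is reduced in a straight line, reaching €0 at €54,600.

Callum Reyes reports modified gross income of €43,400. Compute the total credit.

Elderly Relief Credit: 21% of the €11,400 excess over €32,000 is €2,394; credit = €4,750 − €2,394 = €2,356.
Education Credit: 8% of the €17,400 excess over €26,000 is €1,392; credit = €2,925 − €1,392 = €1,533.
Tuition Credit: €43,400 is €16,800 into a €28,000 phase-out range, leaving 11,200/28,000 of the credit: €480 × 11,200/28,000 = €192.
Total: €2,356 + €1,533 + €192 = €4,081.

€4,081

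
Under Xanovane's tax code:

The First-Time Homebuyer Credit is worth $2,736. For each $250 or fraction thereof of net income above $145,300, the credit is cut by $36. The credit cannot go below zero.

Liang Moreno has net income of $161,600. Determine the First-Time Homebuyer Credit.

$360

First-Time Homebuyer Credit: income exceeds $145,300 by $16,300, which is 66 full-or-partial $250 increments; reduction = 66 × $36 = $2,376, leaving $360.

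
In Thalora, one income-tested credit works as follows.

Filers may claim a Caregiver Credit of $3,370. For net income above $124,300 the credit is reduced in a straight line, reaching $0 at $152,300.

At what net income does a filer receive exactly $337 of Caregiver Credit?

$149,500

$337 is 337/3,370 of the full $3,370, so 3,033/3,370 of the $28,000 range has been used: income = $124,300 + $28,000 × 3,033/3,370 = $149,500.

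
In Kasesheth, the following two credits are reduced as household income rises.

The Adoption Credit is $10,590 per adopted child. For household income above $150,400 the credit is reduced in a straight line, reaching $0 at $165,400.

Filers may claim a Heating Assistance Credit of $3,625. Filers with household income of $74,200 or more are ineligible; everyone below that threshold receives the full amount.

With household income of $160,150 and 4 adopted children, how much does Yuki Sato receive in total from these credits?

$14,826

Adoption Credit: base = 4 × $10,590 = $42,360. $160,150 is $9,750 into a $15,000 phase-out range, leaving 5,250/15,000 of the credit: $42,360 × 5,250/15,000 = $14,826.
Heating Assistance Credit: $160,150 meets or exceeds the $74,200 cutoff, so the credit is $0.
Total: $14,826 + $0 = $14,826.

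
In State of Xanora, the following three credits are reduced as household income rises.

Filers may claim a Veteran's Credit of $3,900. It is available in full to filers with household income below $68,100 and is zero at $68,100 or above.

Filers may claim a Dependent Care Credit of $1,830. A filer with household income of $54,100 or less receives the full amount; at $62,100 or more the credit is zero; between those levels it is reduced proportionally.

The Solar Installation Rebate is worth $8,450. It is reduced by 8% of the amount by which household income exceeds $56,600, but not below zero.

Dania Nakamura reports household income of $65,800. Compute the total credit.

Veteran's Credit: $65,800 is below the $68,100 cutoff, so the full $3,900 applies.
Dependent Care Credit: $65,800 is at or above $62,100, so the credit is $0.
Solar Installation Rebate: 8% of the $9,200 excess over $56,600 is $736; credit = $8,450 − $736 = $7,714.
Total: $3,900 + $0 + $7,714 = $11,614.

$11,614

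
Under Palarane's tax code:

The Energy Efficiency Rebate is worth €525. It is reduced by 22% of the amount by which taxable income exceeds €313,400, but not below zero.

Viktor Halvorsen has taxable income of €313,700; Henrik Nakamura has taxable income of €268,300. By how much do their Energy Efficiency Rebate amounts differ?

Viktor (€313,700): Energy Efficiency Rebate: 22% of the €300 excess over €313,400 is €66; credit = €525 − €66 = €459.
Henrik (€268,300): Energy Efficiency Rebate: €268,300 is at or below the €313,400 threshold, so the full €525 applies.
Difference: |€459 − €525| = €66.

€66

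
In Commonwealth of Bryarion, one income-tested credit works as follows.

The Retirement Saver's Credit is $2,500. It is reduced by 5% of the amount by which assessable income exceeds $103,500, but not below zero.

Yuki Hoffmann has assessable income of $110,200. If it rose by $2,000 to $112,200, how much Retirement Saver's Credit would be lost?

$100

At $110,200 — 5% of the $6,700 excess over $103,500 is $335; credit = $2,500 − $335 = $2,165.
At $112,200 — 5% of the $8,700 excess over $103,500 is $435; credit = $2,500 − $435 = $2,065.
Lost: $2,165 − $2,065 = $100.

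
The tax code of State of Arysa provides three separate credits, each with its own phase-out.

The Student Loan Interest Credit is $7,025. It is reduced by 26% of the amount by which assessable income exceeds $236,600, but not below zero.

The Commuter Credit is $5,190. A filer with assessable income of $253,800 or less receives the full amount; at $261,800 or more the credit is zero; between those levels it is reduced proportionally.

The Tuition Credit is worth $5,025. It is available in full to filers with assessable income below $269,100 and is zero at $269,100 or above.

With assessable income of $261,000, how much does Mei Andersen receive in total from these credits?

$6,225

Student Loan Interest Credit: 26% of the $24,400 excess over $236,600 is $6,344; credit = $7,025 − $6,344 = $681.
Commuter Credit: $261,000 is $7,200 into a $8,000 phase-out range, leaving 800/8,000 of the credit: $5,190 × 800/8,000 = $519.
Tuition Credit: $261,000 is below the $269,100 cutoff, so the full $5,025 applies.
Total: $681 + $519 + $5,025 = $6,225.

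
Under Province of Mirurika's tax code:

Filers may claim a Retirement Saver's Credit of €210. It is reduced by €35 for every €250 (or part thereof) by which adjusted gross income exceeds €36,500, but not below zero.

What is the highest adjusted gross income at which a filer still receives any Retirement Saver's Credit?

After 5 increments the reduction is 5 × €35 = €175, leaving €35; one more increment wipes it out. Increment 5 ends at excess 5 × €250 = €1,250, so the highest qualifying income is €36,500 + €1,250 = €37,750.

€37,750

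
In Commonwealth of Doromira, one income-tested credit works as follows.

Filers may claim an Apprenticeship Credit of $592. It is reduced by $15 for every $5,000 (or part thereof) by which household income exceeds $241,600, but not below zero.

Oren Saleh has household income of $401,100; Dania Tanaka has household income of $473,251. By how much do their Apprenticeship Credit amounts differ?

$112

Oren ($401,100): Apprenticeship Credit: income exceeds $241,600 by $159,500, which is 32 full-or-partial $5,000 increments; reduction = 32 × $15 = $480, leaving $112.
Dania ($473,251): Apprenticeship Credit: income exceeds $241,600 by $231,651 → 47 increments × $15 = $705 ≥ base, so the credit is $0.
Difference: |$112 − $0| = $112.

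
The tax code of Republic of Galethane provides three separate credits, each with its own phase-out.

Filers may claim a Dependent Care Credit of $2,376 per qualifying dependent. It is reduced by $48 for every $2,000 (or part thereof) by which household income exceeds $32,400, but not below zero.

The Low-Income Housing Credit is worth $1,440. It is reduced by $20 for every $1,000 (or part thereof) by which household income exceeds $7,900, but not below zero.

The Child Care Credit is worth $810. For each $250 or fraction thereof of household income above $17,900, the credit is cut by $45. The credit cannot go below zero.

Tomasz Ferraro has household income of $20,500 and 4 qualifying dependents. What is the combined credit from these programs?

$10,999

Dependent Care Credit: base = 4 × $2,376 = $9,504. $20,500 is at or below the $32,400 threshold, so the full $9,504 applies.
Low-Income Housing Credit: income exceeds $7,900 by $12,600, which is 13 full-or-partial $1,000 increments; reduction = 13 × $20 = $260, leaving $1,180.
Child Care Credit: income exceeds $17,900 by $2,600, which is 11 full-or-partial $250 increments; reduction = 11 × $45 = $495, leaving $315.
Total: $9,504 + $1,180 + $315 = $10,999.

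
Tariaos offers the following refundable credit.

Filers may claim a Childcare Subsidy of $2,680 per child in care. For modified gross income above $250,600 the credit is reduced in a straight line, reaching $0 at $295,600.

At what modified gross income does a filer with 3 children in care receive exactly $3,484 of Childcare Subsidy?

Full credit = 3 × $2,680 = $8,040.
$3,484 is 3,484/8,040 of the full $8,040, so 4,556/8,040 of the $45,000 range has been used: income = $250,600 + $45,000 × 4,556/8,040 = $276,100.

$276,100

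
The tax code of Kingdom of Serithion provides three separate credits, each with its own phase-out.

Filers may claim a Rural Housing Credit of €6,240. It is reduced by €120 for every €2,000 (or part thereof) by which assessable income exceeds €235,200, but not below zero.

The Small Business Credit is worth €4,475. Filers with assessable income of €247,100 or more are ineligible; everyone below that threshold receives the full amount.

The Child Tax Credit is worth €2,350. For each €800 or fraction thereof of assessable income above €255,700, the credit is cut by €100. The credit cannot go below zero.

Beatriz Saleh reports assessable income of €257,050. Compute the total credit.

€7,070

Rural Housing Credit: income exceeds €235,200 by €21,850, which is 11 full-or-partial €2,000 increments; reduction = 11 × €120 = €1,320, leaving €4,920.
Small Business Credit: €257,050 meets or exceeds the €247,100 cutoff, so the credit is €0.
Child Tax Credit: income exceeds €255,700 by €1,350, which is 2 full-or-partial €800 increments; reduction = 2 × €100 = €200, leaving €2,150.
Total: €4,920 + €0 + €2,150 = €7,070.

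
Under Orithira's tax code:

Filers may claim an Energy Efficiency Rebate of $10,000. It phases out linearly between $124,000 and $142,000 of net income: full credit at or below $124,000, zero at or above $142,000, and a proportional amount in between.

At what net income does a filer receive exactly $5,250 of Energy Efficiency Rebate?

$5,250 is 5,250/10,000 of the full $10,000, so 4,750/10,000 of the $18,000 range has been used: income = $124,000 + $18,000 × 4,750/10,000 = $132,550.

$132,550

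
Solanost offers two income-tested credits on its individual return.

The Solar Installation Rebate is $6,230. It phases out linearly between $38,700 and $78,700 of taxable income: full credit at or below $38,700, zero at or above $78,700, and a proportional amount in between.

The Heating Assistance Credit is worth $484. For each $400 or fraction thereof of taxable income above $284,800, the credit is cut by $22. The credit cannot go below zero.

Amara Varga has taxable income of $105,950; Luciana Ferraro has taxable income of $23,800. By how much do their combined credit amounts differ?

Amara ($105,950): Solar Installation Rebate: $105,950 is at or above $78,700, so the credit is $0. Heating Assistance Credit: $105,950 is at or below the $284,800 threshold, so the full $484 applies. total $0 + $484 = $484
Luciana ($23,800): Solar Installation Rebate: $23,800 is at or below the $38,700 threshold, so the full $6,230 applies. Heating Assistance Credit: $23,800 is at or below the $284,800 threshold, so the full $484 applies. total $6,230 + $484 = $6,714
Difference: |$484 − $6,714| = $6,230.

$6,230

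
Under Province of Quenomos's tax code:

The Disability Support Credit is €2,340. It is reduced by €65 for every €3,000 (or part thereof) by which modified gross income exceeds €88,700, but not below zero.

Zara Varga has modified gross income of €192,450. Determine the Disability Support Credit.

Disability Support Credit: income exceeds €88,700 by €103,750, which is 35 full-or-partial €3,000 increments; reduction = 35 × €65 = €2,275, leaving €65.

€65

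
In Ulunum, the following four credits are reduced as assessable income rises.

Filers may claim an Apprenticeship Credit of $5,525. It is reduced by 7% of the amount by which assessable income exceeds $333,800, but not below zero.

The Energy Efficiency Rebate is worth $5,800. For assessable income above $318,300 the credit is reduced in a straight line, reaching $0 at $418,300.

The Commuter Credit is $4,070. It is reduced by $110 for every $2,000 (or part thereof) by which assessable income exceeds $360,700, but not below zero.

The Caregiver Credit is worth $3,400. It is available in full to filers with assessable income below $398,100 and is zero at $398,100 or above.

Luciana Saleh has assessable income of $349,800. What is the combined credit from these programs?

$15,848

Apprenticeship Credit: 7% of the $16,000 excess over $333,800 is $1,120; credit = $5,525 − $1,120 = $4,405.
Energy Efficiency Rebate: $349,800 is $31,500 into a $100,000 phase-out range, leaving 68,500/100,000 of the credit: $5,800 × 68,500/100,000 = $3,973.
Commuter Credit: $349,800 is at or below the $360,700 threshold, so the full $4,070 applies.
Caregiver Credit: $349,800 is below the $398,100 cutoff, so the full $3,400 applies.
Total: $4,405 + $3,973 + $4,070 + $3,400 = $15,848.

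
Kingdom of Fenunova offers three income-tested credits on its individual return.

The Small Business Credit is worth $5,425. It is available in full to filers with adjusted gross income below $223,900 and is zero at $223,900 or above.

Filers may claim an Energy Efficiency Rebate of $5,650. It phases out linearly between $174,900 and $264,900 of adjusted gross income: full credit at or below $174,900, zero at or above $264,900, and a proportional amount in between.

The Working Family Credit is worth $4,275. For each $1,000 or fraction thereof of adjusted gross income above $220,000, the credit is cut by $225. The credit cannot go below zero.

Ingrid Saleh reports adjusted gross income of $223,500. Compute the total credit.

Small Business Credit: $223,500 is below the $223,900 cutoff, so the full $5,425 applies.
Energy Efficiency Rebate: $223,500 is $48,600 into a $90,000 phase-out range, leaving 41,400/90,000 of the credit: $5,650 × 41,400/90,000 = $2,599.
Working Family Credit: income exceeds $220,000 by $3,500, which is 4 full-or-partial $1,000 increments; reduction = 4 × $225 = $900, leaving $3,375.
Total: $5,425 + $2,599 + $3,375 = $11,399.

$11,399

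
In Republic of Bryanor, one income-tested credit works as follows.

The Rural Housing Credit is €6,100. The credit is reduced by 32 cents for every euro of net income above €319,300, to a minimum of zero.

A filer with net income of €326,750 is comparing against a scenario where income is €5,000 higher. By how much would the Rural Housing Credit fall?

At €326,750 — 32% of the €7,450 excess over €319,300 is €2,384; credit = €6,100 − €2,384 = €3,716.
At €331,750 — 32% of the €12,450 excess over €319,300 is €3,984; credit = €6,100 − €3,984 = €2,116.
Lost: €3,716 − €2,116 = €1,600.

€1,600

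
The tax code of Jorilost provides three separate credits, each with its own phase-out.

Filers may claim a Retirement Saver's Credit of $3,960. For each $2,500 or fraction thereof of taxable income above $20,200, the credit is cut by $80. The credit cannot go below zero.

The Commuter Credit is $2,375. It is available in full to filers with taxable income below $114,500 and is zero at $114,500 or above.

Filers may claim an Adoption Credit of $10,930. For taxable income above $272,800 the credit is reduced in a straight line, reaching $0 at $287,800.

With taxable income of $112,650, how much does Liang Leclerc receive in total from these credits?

Retirement Saver's Credit: income exceeds $20,200 by $92,450, which is 37 full-or-partial $2,500 increments; reduction = 37 × $80 = $2,960, leaving $1,000.
Commuter Credit: $112,650 is below the $114,500 cutoff, so the full $2,375 applies.
Adoption Credit: $112,650 is at or below the $272,800 threshold, so the full $10,930 applies.
Total: $1,000 + $2,375 + $10,930 = $14,305.

$14,305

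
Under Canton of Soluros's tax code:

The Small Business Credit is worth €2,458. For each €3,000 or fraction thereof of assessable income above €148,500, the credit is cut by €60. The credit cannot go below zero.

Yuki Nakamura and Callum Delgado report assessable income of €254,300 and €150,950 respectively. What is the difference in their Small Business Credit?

€2,100

Yuki (€254,300): Small Business Credit: income exceeds €148,500 by €105,800, which is 36 full-or-partial €3,000 increments; reduction = 36 × €60 = €2,160, leaving €298.
Callum (€150,950): Small Business Credit: income exceeds €148,500 by €2,450, which is 1 full-or-partial €3,000 increment; reduction = 1 × €60 = €60, leaving €2,398.
Difference: |€298 − €2,398| = €2,100.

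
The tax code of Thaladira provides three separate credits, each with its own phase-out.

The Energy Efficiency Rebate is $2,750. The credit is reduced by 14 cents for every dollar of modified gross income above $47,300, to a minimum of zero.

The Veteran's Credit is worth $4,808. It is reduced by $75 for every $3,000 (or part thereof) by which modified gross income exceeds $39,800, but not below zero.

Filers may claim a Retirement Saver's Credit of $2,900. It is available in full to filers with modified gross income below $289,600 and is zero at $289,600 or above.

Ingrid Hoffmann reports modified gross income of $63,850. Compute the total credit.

$7,466

Energy Efficiency Rebate: 14% of the $16,550 excess over $47,300 is $2,317; credit = $2,750 − $2,317 = $433.
Veteran's Credit: income exceeds $39,800 by $24,050, which is 9 full-or-partial $3,000 increments; reduction = 9 × $75 = $675, leaving $4,133.
Retirement Saver's Credit: $63,850 is below the $289,600 cutoff, so the full $2,900 applies.
Total: $433 + $4,133 + $2,900 = $7,466.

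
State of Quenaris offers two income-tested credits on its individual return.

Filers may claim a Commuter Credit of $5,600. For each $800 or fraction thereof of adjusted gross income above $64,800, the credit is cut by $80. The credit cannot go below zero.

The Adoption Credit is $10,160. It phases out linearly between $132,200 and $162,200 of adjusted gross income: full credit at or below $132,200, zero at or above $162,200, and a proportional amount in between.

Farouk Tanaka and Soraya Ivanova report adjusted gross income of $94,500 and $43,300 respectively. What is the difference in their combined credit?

$3,040

Farouk ($94,500): Commuter Credit: income exceeds $64,800 by $29,700, which is 38 full-or-partial $800 increments; reduction = 38 × $80 = $3,040, leaving $2,560. Adoption Credit: $94,500 is at or below the $132,200 threshold, so the full $10,160 applies. total $2,560 + $10,160 = $12,720
Soraya ($43,300): Commuter Credit: $43,300 is at or below the $64,800 threshold, so the full $5,600 applies. Adoption Credit: $43,300 is at or below the $132,200 threshold, so the full $10,160 applies. total $5,600 + $10,160 = $15,760
Difference: |$12,720 − $15,760| = $3,040.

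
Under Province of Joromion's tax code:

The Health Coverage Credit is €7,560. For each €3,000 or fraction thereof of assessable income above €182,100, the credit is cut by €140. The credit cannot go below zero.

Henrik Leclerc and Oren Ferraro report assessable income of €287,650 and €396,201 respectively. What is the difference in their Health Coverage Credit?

€2,520

Henrik (€287,650): Health Coverage Credit: income exceeds €182,100 by €105,550, which is 36 full-or-partial €3,000 increments; reduction = 36 × €140 = €5,040, leaving €2,520.
Oren (€396,201): Health Coverage Credit: income exceeds €182,100 by €214,101 → 72 increments × €140 = €10,080 ≥ base, so the credit is €0.
Difference: |€2,520 − €0| = €2,520.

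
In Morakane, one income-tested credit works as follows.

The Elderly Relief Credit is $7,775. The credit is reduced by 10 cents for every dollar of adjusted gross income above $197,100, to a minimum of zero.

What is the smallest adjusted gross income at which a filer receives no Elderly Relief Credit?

$274,850

The credit falls by 10% of each dollar above $197,100, so it reaches zero when the excess is $7,775 / 10% = $77,750: income = $197,100 + $77,750 = $274,850.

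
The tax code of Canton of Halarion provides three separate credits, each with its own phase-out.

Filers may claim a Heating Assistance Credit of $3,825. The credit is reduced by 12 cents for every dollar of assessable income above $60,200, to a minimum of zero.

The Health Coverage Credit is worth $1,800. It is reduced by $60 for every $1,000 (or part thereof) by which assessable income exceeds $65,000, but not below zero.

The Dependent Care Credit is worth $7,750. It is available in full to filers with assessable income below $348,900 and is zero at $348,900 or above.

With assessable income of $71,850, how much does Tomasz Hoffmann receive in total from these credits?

$11,557

Heating Assistance Credit: 12% of the $11,650 excess over $60,200 is $1,398; credit = $3,825 − $1,398 = $2,427.
Health Coverage Credit: income exceeds $65,000 by $6,850, which is 7 full-or-partial $1,000 increments; reduction = 7 × $60 = $420, leaving $1,380.
Dependent Care Credit: $71,850 is below the $348,900 cutoff, so the full $7,750 applies.
Total: $2,427 + $1,380 + $7,750 = $11,557.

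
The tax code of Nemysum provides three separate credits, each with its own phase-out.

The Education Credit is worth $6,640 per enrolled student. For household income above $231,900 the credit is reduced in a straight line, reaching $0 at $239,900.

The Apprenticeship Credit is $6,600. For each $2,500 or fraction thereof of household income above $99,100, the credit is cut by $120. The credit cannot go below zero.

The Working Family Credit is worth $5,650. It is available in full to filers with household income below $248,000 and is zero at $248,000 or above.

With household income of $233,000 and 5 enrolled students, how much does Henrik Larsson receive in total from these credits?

Education Credit: base = 5 × $6,640 = $33,200. $233,000 is $1,100 into a $8,000 phase-out range, leaving 6,900/8,000 of the credit: $33,200 × 6,900/8,000 = $28,635.
Apprenticeship Credit: income exceeds $99,100 by $133,900, which is 54 full-or-partial $2,500 increments; reduction = 54 × $120 = $6,480, leaving $120.
Working Family Credit: $233,000 is below the $248,000 cutoff, so the full $5,650 applies.
Total: $28,635 + $120 + $5,650 = $34,405.

$34,405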